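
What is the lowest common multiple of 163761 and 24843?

8024289

gcd first: 163761 = 6·24843 + 14703; 24843 = 1·14703 + 10140; 14703 = 1·10140 + 4563; 10140 = 2·4563 + 1014; 4563 = 4·1014 + 507; 1014 = 2·507 + 0 → gcd = 507
lcm = 163761·24843/gcd = 4068314523/507 = 8024289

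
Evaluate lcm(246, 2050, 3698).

lcm(246, 2050) = 246·2050/gcd = 504300/82 = 6150
lcm(6150, 3698) = 6150·3698/gcd = 22742700/2 = 11371350

11371350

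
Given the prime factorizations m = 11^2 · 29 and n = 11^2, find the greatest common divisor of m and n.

min exponent per shared prime: 11^2 = 121

121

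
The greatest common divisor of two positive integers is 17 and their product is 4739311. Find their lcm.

gcd·lcm = product, so lcm = 4739311/17 = 278783.

278783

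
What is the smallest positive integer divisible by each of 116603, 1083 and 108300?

116603 = 17 · 19³; 1083 = 3 · 19²; 108300 = 2² · 3 · 5² · 19²
lcm takes max exponent of each prime: 2² · 3 · 5² · 17 · 19³ = 34980900

34980900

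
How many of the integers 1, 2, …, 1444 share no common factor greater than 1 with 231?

Prime factors of 231: 3, 7, 11. Count integers ≤ 1444 divisible by none of them.
By inclusion–exclusion: 1444 − ⌊1444/3⌋ − ⌊1444/7⌋ − ⌊1444/11⌋ + ⌊1444/21⌋ + ⌊1444/33⌋ + ⌊1444/77⌋ − ⌊1444/231⌋ = 749.

749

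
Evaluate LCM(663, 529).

350727

663 = 3 · 13 · 17; 529 = 23²
max exponents: 3 · 13 · 17 · 23² = 350727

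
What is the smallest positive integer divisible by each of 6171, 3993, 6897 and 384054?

1364543862

6171 = 3 · 11² · 17; 3993 = 3 · 11³; 6897 = 3 · 11² · 19; 384054 = 2 · 3 · 11² · 23²
lcm takes max exponent of each prime: 2 · 3 · 11³ · 17 · 19 · 23² = 1364543862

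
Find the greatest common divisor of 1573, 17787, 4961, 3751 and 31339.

121

1573 = 11² · 13; 17787 = 3 · 7² · 11²; 4961 = 11² · 41; 3751 = 11² · 31; 31339 = 7 · 11² · 37
gcd takes min exponent of each prime: 11² = 121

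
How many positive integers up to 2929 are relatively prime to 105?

1340

Prime factors of 105: 3, 5, 7. Count integers ≤ 2929 divisible by none of them.
By inclusion–exclusion: 2929 − ⌊2929/3⌋ − ⌊2929/5⌋ − ⌊2929/7⌋ + ⌊2929/15⌋ + ⌊2929/21⌋ + ⌊2929/35⌋ − ⌊2929/105⌋ = 1340.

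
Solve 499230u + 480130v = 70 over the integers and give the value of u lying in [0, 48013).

29939

gcd(499230, 480130) = 10 (Euclid: 499230 = 1·480130 + 19100; 480130 = 25·19100 + 2630; 19100 = 7·2630 + 690; 2630 = 3·690 + 560; 690 = 1·560 + 130; 560 = 4·130 + 40; 130 = 3·40 + 10; 40 = 4·10 + 0), and 10 | 70.
Extended Euclid: 499230·(11136) + 480130·(-11579) = 10. Scale by 7: u₀ = 77952.
General solution u = u₀ + 48013t; reducing mod 48013 gives u = 29939 (and v = -31130).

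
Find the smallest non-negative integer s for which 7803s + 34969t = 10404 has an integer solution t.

gcd(7803, 34969) = 289 (Euclid: 34969 = 4·7803 + 3757; 7803 = 2·3757 + 289; 3757 = 13·289 + 0), and 289 | 10404.
Extended Euclid: 7803·(9) + 34969·(-2) = 289. Scale by 36: s₀ = 324.
General solution s = s₀ + 121k; reducing mod 121 gives s = 82 (and t = -18).

82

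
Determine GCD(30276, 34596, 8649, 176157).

gcd(30276, 34596): 34596 = 1·30276 + 4320; 30276 = 7·4320 + 36; 4320 = 120·36 + 0 → 36
gcd(36, 8649): 8649 = 240·36 + 9; 36 = 4·9 + 0 → 9
gcd(9, 176157): 176157 = 19573·9 + 0 → 9

9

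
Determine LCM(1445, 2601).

13005

gcd first: 2601 = 1·1445 + 1156; 1445 = 1·1156 + 289; 1156 = 4·289 + 0 → gcd = 289
lcm = 1445·2601/gcd = 3758445/289 = 13005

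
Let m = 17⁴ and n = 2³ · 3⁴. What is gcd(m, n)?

1

min exponent per shared prime: (none) = 1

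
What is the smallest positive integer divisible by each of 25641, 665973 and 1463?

468179019

25641 = 3² · 7 · 11 · 37; 665973 = 3² · 7 · 11 · 31²; 1463 = 7 · 11 · 19
lcm takes max exponent of each prime: 3² · 7 · 11 · 19 · 31² · 37 = 468179019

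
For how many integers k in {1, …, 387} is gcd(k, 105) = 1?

177

Prime factors of 105: 3, 5, 7. Count integers ≤ 387 divisible by none of them.
By inclusion–exclusion: 387 − ⌊387/3⌋ − ⌊387/5⌋ − ⌊387/7⌋ + ⌊387/15⌋ + ⌊387/21⌋ + ⌊387/35⌋ − ⌊387/105⌋ = 177.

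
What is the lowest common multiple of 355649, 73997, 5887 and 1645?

lcm(355649, 73997) = 355649·73997/gcd = 26316959053/7 = 3759565579
lcm(3759565579, 5887) = 3759565579·5887/gcd = 22132562563573/7 = 3161794651939
lcm(3161794651939, 1645) = 3161794651939·1645/gcd = 5201152202439655/329 = 15808973259695

15808973259695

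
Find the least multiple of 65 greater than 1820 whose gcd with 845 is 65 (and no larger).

1885

gcd(k, 845) = 65 forces 65 | k; write k = 65s. Then gcd(65s, 65·13) = 65·gcd(s, 13), so need gcd(s, 13) = 1.
65s > 1820 gives s ≥ 29. The least s ≥ 29 coprime to 13 is 29, so k = 65·29 = 1885.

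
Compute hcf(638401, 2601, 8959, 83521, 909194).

289

638401 = 17² · 47²; 2601 = 3² · 17²; 8959 = 17² · 31; 83521 = 17⁴; 909194 = 2 · 11² · 13 · 17²
gcd takes min exponent of each prime: 17² = 289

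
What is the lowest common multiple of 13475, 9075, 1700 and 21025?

lcm(13475, 9075) = 13475·9075/gcd = 122285625/275 = 444675
lcm(444675, 1700) = 444675·1700/gcd = 755947500/25 = 30237900
lcm(30237900, 21025) = 30237900·21025/gcd = 635751847500/25 = 25430073900

25430073900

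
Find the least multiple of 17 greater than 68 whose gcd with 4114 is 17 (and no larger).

gcd(k, 4114) = 17 forces 17 | k; write k = 17s. Then gcd(17s, 17·242) = 17·gcd(s, 242), so need gcd(s, 242) = 1.
17s > 68 gives s ≥ 5. The least s ≥ 5 coprime to 242 is 5, so k = 17·5 = 85.

85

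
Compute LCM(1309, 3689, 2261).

1309 = 7 · 11 · 17; 3689 = 7 · 17 · 31; 2261 = 7 · 17 · 19
lcm takes max exponent of each prime: 7 · 11 · 17 · 19 · 31 = 771001

771001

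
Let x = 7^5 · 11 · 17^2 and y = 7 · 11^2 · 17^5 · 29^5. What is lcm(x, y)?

max exponent per prime: 7^5 · 11^2 · 17^5 · 29^5 = 59225695136734112371

59225695136734112371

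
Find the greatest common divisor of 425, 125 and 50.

25

425 = 5² · 17; 125 = 5³; 50 = 2 · 5²
gcd takes min exponent of each prime: 5² = 25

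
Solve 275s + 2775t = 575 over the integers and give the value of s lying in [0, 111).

103

Euclid: 2775 = 10·275 + 25; 275 = 11·25 + 0 → gcd = 25; 575 = 25·23.
Back-substitution yields 275·(-10) + 2775·(1) = 25, so one solution is s = -10·23 = -230, t = 1·23 = 23.
Solutions in s differ by 2775/25 = 111; the one in [0, 111) is -230 mod 111 = 103.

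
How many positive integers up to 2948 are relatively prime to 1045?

2032

Prime factors of 1045: 5, 11, 19. Count integers ≤ 2948 divisible by none of them.
By inclusion–exclusion: 2948 − ⌊2948/5⌋ − ⌊2948/11⌋ − ⌊2948/19⌋ + ⌊2948/55⌋ + ⌊2948/95⌋ + ⌊2948/209⌋ − ⌊2948/1045⌋ = 2032.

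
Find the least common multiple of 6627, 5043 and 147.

6627 = 3 · 47²; 5043 = 3 · 41²; 147 = 3 · 7²
lcm takes max exponent of each prime: 3 · 7² · 41² · 47² = 545859363

545859363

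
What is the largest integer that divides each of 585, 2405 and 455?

65

gcd(585, 2405): 2405 = 4·585 + 65; 585 = 9·65 + 0 → 65
gcd(65, 455): 455 = 7·65 + 0 → 65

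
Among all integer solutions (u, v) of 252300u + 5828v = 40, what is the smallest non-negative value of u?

Reduce mod 5828: 252300u ≡ 40 (mod 5828). With g = gcd(252300, 5828) = 4 dividing 40, divide through: 63075u ≡ 10 (mod 1457).
Since gcd(63075, 1457) = 1, u ≡ 10·(63075)⁻¹ ≡ 433 (mod 1457). Smallest non-negative: 433.

433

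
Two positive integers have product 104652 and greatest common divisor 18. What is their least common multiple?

5814

gcd·lcm = product, so lcm = 104652/18 = 5814.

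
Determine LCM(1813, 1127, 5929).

1813 = 7² · 37; 1127 = 7² · 23; 5929 = 7² · 11²
lcm takes max exponent of each prime: 7² · 11² · 23 · 37 = 5045579

5045579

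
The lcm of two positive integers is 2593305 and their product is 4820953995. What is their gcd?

1859

From gcd × lcm = mn: gcd = 4820953995 / 2593305 = 1859.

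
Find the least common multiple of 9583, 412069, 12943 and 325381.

19154203327

lcm(9583, 412069) = 9583·412069/gcd = 3948857227/9583 = 412069
lcm(412069, 12943) = 412069·12943/gcd = 5333409067/301 = 17718967
lcm(17718967, 325381) = 17718967·325381/gcd = 5765415201427/301 = 19154203327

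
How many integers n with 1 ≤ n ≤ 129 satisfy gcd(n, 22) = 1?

22 = 2·11. Inclusion–exclusion on these primes:
129 − ⌊129/2⌋ − ⌊129/11⌋ + ⌊129/22⌋ = 59

59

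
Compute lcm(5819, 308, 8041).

5819 = 11 · 23²; 308 = 2² · 7 · 11; 8041 = 11 · 17 · 43
lcm takes max exponent of each prime: 2² · 7 · 11 · 17 · 23² · 43 = 119103292

119103292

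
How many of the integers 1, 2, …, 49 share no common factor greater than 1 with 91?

91 = 7·13. Inclusion–exclusion on these primes:
49 − ⌊49/7⌋ − ⌊49/13⌋ + ⌊49/91⌋ = 39

39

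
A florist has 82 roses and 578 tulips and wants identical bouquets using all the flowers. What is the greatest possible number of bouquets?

2

82 = 2 · 41
578 = 2 · 17²
Common: 2 = 2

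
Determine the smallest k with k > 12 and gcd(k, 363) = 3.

363 = 3·121. Any k with gcd(k, 363) = 3 is a multiple of 3, say 3s, with s coprime to 121.
Need s > 12/3, so s ≥ 5. First s ≥ 5 with gcd(s, 121) = 1 is s = 5. Thus k = 3·5 = 15.

15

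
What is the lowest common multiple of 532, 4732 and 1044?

532 = 2² · 7 · 19; 4732 = 2² · 7 · 13²; 1044 = 2² · 3² · 29
lcm takes max exponent of each prime: 2² · 3² · 7 · 13² · 19 · 29 = 23465988

23465988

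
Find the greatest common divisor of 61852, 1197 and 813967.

gcd(61852, 1197): 61852 = 51·1197 + 805; 1197 = 1·805 + 392; 805 = 2·392 + 21; 392 = 18·21 + 14; 21 = 1·14 + 7; 14 = 2·7 + 0 → 7
gcd(7, 813967): 813967 = 116281·7 + 0 → 7

7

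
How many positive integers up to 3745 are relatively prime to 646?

1670

646 = 2·17·19. Inclusion–exclusion on these primes:
3745 − ⌊3745/2⌋ − ⌊3745/17⌋ − ⌊3745/19⌋ + ⌊3745/34⌋ + ⌊3745/38⌋ + ⌊3745/323⌋ − ⌊3745/646⌋ = 1670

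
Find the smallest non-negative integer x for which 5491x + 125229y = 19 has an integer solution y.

3649

gcd(5491, 125229) = 19 (Euclid: 125229 = 22·5491 + 4427; 5491 = 1·4427 + 1064; 4427 = 4·1064 + 171; 1064 = 6·171 + 38; 171 = 4·38 + 19; 38 = 2·19 + 0), and 19 | 19.
Extended Euclid: 5491·(-2942) + 125229·(129) = 19. Scale by 1: x₀ = -2942.
General solution x = x₀ + 6591t; reducing mod 6591 gives x = 3649 (and y = -160).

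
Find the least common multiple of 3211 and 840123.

141980787

3211 = 13² · 19; 840123 = 3² · 17³ · 19
max exponents: 3² · 13² · 17³ · 19 = 141980787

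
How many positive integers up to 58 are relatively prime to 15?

31

15 = 3·5. Inclusion–exclusion on these primes:
58 − ⌊58/3⌋ − ⌊58/5⌋ + ⌊58/15⌋ = 31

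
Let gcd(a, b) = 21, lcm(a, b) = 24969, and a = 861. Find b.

Using ab = gcd(a,b)·lcm(a,b) = 21·24969 = 524349, we get b = 524349/861 = 609.

609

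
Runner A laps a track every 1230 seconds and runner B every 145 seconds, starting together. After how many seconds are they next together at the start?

35670

1230 = 2 · 3 · 5 · 41; 145 = 5 · 29
max exponents: 2 · 3 · 5 · 29 · 41 = 35670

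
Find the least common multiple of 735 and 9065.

27195

735 = 3 · 5 · 7²; 9065 = 5 · 7² · 37
max exponents: 3 · 5 · 7² · 37 = 27195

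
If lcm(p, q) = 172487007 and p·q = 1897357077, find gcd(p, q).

11

From gcd × lcm = pq: gcd = 1897357077 / 172487007 = 11.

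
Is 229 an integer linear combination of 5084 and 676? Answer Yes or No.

No

gcd(5084, 676): 5084 = 7·676 + 352; 676 = 1·352 + 324; 352 = 1·324 + 28; 324 = 11·28 + 16; 28 = 1·16 + 12; 16 = 1·12 + 4; 12 = 3·4 + 0 → 4
4 does not divide 229, so a solution does not exist.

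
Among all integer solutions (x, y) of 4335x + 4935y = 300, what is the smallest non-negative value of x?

164

Euclid: 4935 = 1·4335 + 600; 4335 = 7·600 + 135; 600 = 4·135 + 60; 135 = 2·60 + 15; 60 = 4·15 + 0 → gcd = 15; 300 = 15·20.
Back-substitution yields 4335·(74) + 4935·(-65) = 15, so one solution is x = 74·20 = 1480, y = -65·20 = -1300.
Solutions in x differ by 4935/15 = 329; the one in [0, 329) is 1480 mod 329 = 164.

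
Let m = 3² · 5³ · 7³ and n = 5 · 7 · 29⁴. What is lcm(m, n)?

max exponent per prime: 3² · 5³ · 7³ · 29⁴ = 272922055875

272922055875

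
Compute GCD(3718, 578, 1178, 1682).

2

gcd(3718, 578): 3718 = 6·578 + 250; 578 = 2·250 + 78; 250 = 3·78 + 16; 78 = 4·16 + 14; 16 = 1·14 + 2; 14 = 7·2 + 0 → 2
gcd(2, 1178): 1178 = 589·2 + 0 → 2
gcd(2, 1682): 1682 = 841·2 + 0 → 2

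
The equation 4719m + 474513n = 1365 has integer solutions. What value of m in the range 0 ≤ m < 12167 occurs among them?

Euclid: 474513 = 100·4719 + 2613; 4719 = 1·2613 + 2106; 2613 = 1·2106 + 507; 2106 = 4·507 + 78; 507 = 6·78 + 39; 78 = 2·39 + 0 → gcd = 39; 1365 = 39·35.
Back-substitution yields 4719·(-5631) + 474513·(56) = 39, so one solution is m = -5631·35 = -197085, n = 56·35 = 1960.
Solutions in m differ by 474513/39 = 12167; the one in [0, 12167) is -197085 mod 12167 = 9754.

9754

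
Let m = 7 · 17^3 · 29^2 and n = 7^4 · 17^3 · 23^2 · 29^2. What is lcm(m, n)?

max exponent per prime: 7^4 · 17^3 · 23^2 · 29^2 = 5247960916457

5247960916457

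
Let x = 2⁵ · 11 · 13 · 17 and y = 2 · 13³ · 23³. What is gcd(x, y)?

26

min exponent per shared prime: 2 · 13 = 26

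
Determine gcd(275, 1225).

25

275 = 5² · 11
1225 = 5² · 7²
Common: 5² = 25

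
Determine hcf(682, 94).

Euclid: 682 = 7·94 + 24; 94 = 3·24 + 22; 24 = 1·22 + 2; 22 = 11·2 + 0. Last nonzero remainder: 2.

2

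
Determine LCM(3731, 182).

gcd first: 3731 = 20·182 + 91; 182 = 2·91 + 0 → gcd = 91
lcm = 3731·182/gcd = 679042/91 = 7462

7462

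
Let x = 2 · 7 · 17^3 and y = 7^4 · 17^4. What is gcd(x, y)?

34391

min exponent per shared prime: 7 · 17^3 = 34391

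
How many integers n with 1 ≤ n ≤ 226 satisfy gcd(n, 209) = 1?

196

209 = 11·19. Inclusion–exclusion on these primes:
226 − ⌊226/11⌋ − ⌊226/19⌋ + ⌊226/209⌋ = 196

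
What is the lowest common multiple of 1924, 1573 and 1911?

34222188

1924 = 2² · 13 · 37; 1573 = 11² · 13; 1911 = 3 · 7² · 13
lcm takes max exponent of each prime: 2² · 3 · 7² · 11² · 13 · 37 = 34222188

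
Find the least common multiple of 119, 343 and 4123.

3434459

lcm(119, 343) = 119·343/gcd = 40817/7 = 5831
lcm(5831, 4123) = 5831·4123/gcd = 24041213/7 = 3434459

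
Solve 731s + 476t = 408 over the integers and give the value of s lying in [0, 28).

Euclid: 731 = 1·476 + 255; 476 = 1·255 + 221; 255 = 1·221 + 34; 221 = 6·34 + 17; 34 = 2·17 + 0 → gcd = 17; 408 = 17·24.
Back-substitution yields 731·(-13) + 476·(20) = 17, so one solution is s = -13·24 = -312, t = 20·24 = 480.
Solutions in s differ by 476/17 = 28; the one in [0, 28) is -312 mod 28 = 24.

24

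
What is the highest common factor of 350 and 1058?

2

350 = 2 · 5² · 7
1058 = 2 · 23²
Common: 2 = 2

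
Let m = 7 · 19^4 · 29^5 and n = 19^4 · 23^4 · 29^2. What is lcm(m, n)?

max exponent per prime: 7 · 19^4 · 23^4 · 29^5 = 5236170473476293323

5236170473476293323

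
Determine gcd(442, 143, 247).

gcd(442, 143): 442 = 3·143 + 13; 143 = 11·13 + 0 → 13
gcd(13, 247): 247 = 19·13 + 0 → 13

13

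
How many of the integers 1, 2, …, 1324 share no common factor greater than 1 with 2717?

Prime factors of 2717: 11, 13, 19. Count integers ≤ 1324 divisible by none of them.
By inclusion–exclusion: 1324 − ⌊1324/11⌋ − ⌊1324/13⌋ − ⌊1324/19⌋ + ⌊1324/143⌋ + ⌊1324/209⌋ + ⌊1324/247⌋ − ⌊1324/2717⌋ = 1054.

1054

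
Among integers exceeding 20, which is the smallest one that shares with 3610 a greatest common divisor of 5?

3610 = 5·722. Any x with gcd(x, 3610) = 5 is a multiple of 5, say 5s, with s coprime to 722.
Need s > 20/5, so s ≥ 5. First s ≥ 5 with gcd(s, 722) = 1 is s = 5. Thus x = 5·5 = 25.

25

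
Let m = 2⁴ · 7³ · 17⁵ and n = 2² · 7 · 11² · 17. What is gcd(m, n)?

min exponent per shared prime: 2² · 7 · 17 = 476

476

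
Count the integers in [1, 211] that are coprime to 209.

Prime factors of 209: 11, 19. Count integers ≤ 211 divisible by none of them.
By inclusion–exclusion: 211 − ⌊211/11⌋ − ⌊211/19⌋ + ⌊211/209⌋ = 182.

182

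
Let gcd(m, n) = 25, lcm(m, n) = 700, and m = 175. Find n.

100

m·n = gcd·lcm = 25·700 = 17500, so n = 17500/175 = 100.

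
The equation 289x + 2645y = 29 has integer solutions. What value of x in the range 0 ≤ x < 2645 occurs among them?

1016

Reduce mod 2645: 289x ≡ 29 (mod 2645). With g = gcd(289, 2645) = 1 dividing 29, divide through: 289x ≡ 29 (mod 2645).
Since gcd(289, 2645) = 1, x ≡ 29·(289)⁻¹ ≡ 1016 (mod 2645). Smallest non-negative: 1016.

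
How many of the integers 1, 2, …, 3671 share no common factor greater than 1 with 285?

1855

Prime factors of 285: 3, 5, 19. Count integers ≤ 3671 divisible by none of them.
By inclusion–exclusion: 3671 − ⌊3671/3⌋ − ⌊3671/5⌋ − ⌊3671/19⌋ + ⌊3671/15⌋ + ⌊3671/57⌋ + ⌊3671/95⌋ − ⌊3671/285⌋ = 1855.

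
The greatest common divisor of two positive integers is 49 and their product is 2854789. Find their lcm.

For any two positive integers, gcd × lcm equals their product. Hence lcm = 2854789 / 49 = 58261.

58261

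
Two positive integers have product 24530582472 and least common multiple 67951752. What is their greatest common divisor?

From gcd × lcm = uv: gcd = 24530582472 / 67951752 = 361.

361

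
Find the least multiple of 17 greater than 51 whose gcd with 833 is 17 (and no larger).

833 = 17·49. Any x with gcd(x, 833) = 17 is a multiple of 17, say 17s, with s coprime to 49.
Need s > 51/17, so s ≥ 4. First s ≥ 4 with gcd(s, 49) = 1 is s = 4. Thus x = 17·4 = 68.

68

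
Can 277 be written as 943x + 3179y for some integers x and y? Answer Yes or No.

Yes

gcd(943, 3179): 3179 = 3·943 + 350; 943 = 2·350 + 243; 350 = 1·243 + 107; 243 = 2·107 + 29; 107 = 3·29 + 20; 29 = 1·20 + 9; 20 = 2·9 + 2; 9 = 4·2 + 1; 2 = 2·1 + 0 → 1
1 divides 277, so a solution exists.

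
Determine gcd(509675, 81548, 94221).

551

gcd(509675, 81548): 509675 = 6·81548 + 20387; 81548 = 4·20387 + 0 → 20387
gcd(20387, 94221): 94221 = 4·20387 + 12673; 20387 = 1·12673 + 7714; 12673 = 1·7714 + 4959; 7714 = 1·4959 + 2755; 4959 = 1·2755 + 2204; 2755 = 1·2204 + 551; 2204 = 4·551 + 0 → 551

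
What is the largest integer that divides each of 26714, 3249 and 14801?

361

gcd(26714, 3249): 26714 = 8·3249 + 722; 3249 = 4·722 + 361; 722 = 2·361 + 0 → 361
gcd(361, 14801): 14801 = 41·361 + 0 → 361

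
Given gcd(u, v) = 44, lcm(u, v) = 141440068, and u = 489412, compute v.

u·v = gcd·lcm = 44·141440068 = 6223362992, so v = 6223362992/489412 = 12716.

12716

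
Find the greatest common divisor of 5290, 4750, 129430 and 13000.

gcd(5290, 4750): 5290 = 1·4750 + 540; 4750 = 8·540 + 430; 540 = 1·430 + 110; 430 = 3·110 + 100; 110 = 1·100 + 10; 100 = 10·10 + 0 → 10
gcd(10, 129430): 129430 = 12943·10 + 0 → 10
gcd(10, 13000): 13000 = 1300·10 + 0 → 10

10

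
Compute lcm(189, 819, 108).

189 = 3³ · 7; 819 = 3² · 7 · 13; 108 = 2² · 3³
lcm takes max exponent of each prime: 2² · 3³ · 7 · 13 = 9828

9828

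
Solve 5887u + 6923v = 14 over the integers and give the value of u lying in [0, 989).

147

Reduce mod 6923: 5887u ≡ 14 (mod 6923). With g = gcd(5887, 6923) = 7 dividing 14, divide through: 841u ≡ 2 (mod 989).
Since gcd(841, 989) = 1, u ≡ 2·(841)⁻¹ ≡ 147 (mod 989). Smallest non-negative: 147.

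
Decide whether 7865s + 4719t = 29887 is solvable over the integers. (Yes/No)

gcd(7865, 4719): 7865 = 1·4719 + 3146; 4719 = 1·3146 + 1573; 3146 = 2·1573 + 0 → 1573
1573 divides 29887, so a solution exists.

Yes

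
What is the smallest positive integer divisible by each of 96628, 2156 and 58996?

96628 = 2² · 7² · 17 · 29; 2156 = 2² · 7² · 11; 58996 = 2² · 7³ · 43
lcm takes max exponent of each prime: 2² · 7³ · 11 · 17 · 29 · 43 = 319935308

319935308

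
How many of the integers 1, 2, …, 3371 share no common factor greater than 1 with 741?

Prime factors of 741: 3, 13, 19. Count integers ≤ 3371 divisible by none of them.
By inclusion–exclusion: 3371 − ⌊3371/3⌋ − ⌊3371/13⌋ − ⌊3371/19⌋ + ⌊3371/39⌋ + ⌊3371/57⌋ + ⌊3371/247⌋ − ⌊3371/741⌋ = 1966.

1966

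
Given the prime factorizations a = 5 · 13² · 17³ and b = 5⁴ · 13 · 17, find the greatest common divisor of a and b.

min exponent per shared prime: 5 · 13 · 17 = 1105

1105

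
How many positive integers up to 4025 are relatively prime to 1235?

2816

Prime factors of 1235: 5, 13, 19. Count integers ≤ 4025 divisible by none of them.
By inclusion–exclusion: 4025 − ⌊4025/5⌋ − ⌊4025/13⌋ − ⌊4025/19⌋ + ⌊4025/65⌋ + ⌊4025/95⌋ + ⌊4025/247⌋ − ⌊4025/1235⌋ = 2816.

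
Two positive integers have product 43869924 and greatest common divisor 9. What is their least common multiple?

For any two positive integers, gcd × lcm equals their product. Hence lcm = 43869924 / 9 = 4874436.

4874436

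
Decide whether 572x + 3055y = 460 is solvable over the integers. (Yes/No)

No

By Bézout, 572x + 3055y = 460 has integer solutions iff gcd(572, 3055) | 460.
Euclid: 3055 = 5·572 + 195; 572 = 2·195 + 182; 195 = 1·182 + 13; 182 = 14·13 + 0. gcd = 13; 460 mod 13 = 5. No.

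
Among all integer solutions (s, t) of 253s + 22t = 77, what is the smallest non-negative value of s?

Reduce mod 22: 253s ≡ 77 (mod 22). With g = gcd(253, 22) = 11 dividing 77, divide through: 23s ≡ 7 (mod 2).
Since gcd(23, 2) = 1, s ≡ 7·(23)⁻¹ ≡ 1 (mod 2). Smallest non-negative: 1.

1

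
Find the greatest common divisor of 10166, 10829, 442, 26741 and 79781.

gcd(10166, 10829): 10829 = 1·10166 + 663; 10166 = 15·663 + 221; 663 = 3·221 + 0 → 221
gcd(221, 442): 442 = 2·221 + 0 → 221
gcd(221, 26741): 26741 = 121·221 + 0 → 221
gcd(221, 79781): 79781 = 361·221 + 0 → 221

221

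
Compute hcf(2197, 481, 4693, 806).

gcd(2197, 481): 2197 = 4·481 + 273; 481 = 1·273 + 208; 273 = 1·208 + 65; 208 = 3·65 + 13; 65 = 5·13 + 0 → 13
gcd(13, 4693): 4693 = 361·13 + 0 → 13
gcd(13, 806): 806 = 62·13 + 0 → 13

13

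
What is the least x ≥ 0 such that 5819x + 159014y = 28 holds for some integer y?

27436

Euclid: 159014 = 27·5819 + 1901; 5819 = 3·1901 + 116; 1901 = 16·116 + 45; 116 = 2·45 + 26; 45 = 1·26 + 19; 26 = 1·19 + 7; 19 = 2·7 + 5; 7 = 1·5 + 2; 5 = 2·2 + 1; 2 = 2·1 + 0 → gcd = 1; 28 = 1·28.
Back-substitution yields 5819·(-67169) + 159014·(2458) = 1, so one solution is x = -67169·28 = -1880732, y = 2458·28 = 68824.
Solutions in x differ by 159014/1 = 159014; the one in [0, 159014) is -1880732 mod 159014 = 27436.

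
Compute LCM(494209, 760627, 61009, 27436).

lcm(494209, 760627) = 494209·760627/gcd = 375908709043/361 = 1041298363
lcm(1041298363, 61009) = 1041298363·61009/gcd = 63528571828267/361 = 175979423347
lcm(175979423347, 27436) = 175979423347·27436/gcd = 4828171458948292/361 = 13374436174372

13374436174372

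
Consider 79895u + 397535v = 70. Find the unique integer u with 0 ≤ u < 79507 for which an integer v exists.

Euclid: 397535 = 4·79895 + 77955; 79895 = 1·77955 + 1940; 77955 = 40·1940 + 355; 1940 = 5·355 + 165; 355 = 2·165 + 25; 165 = 6·25 + 15; 25 = 1·15 + 10; 15 = 1·10 + 5; 10 = 2·5 + 0 → gcd = 5; 70 = 5·14.
Back-substitution yields 79895·(31352) + 397535·(-6301) = 5, so one solution is u = 31352·14 = 438928, v = -6301·14 = -88214.
Solutions in u differ by 397535/5 = 79507; the one in [0, 79507) is 438928 mod 79507 = 41393.

41393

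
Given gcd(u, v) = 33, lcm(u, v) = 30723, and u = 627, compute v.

Using uv = gcd(u,v)·lcm(u,v) = 33·30723 = 1013859, we get v = 1013859/627 = 1617.

1617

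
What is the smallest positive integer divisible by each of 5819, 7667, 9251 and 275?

85274099075

lcm(5819, 7667) = 5819·7667/gcd = 44614273/11 = 4055843
lcm(4055843, 9251) = 4055843·9251/gcd = 37520603593/11 = 3410963963
lcm(3410963963, 275) = 3410963963·275/gcd = 938015089825/11 = 85274099075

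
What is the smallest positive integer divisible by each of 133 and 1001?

19019

133 = 7 · 19; 1001 = 7 · 11 · 13
max exponents: 7 · 11 · 13 · 19 = 19019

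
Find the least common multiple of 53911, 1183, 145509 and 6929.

46417371

53911 = 11 · 13² · 29; 1183 = 7 · 13²; 145509 = 3 · 7 · 13² · 41; 6929 = 13² · 41
lcm takes max exponent of each prime: 3 · 7 · 11 · 13² · 29 · 41 = 46417371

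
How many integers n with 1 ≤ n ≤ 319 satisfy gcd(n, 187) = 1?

187 = 11·17. Inclusion–exclusion on these primes:
319 − ⌊319/11⌋ − ⌊319/17⌋ + ⌊319/187⌋ = 273

273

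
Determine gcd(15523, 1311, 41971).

gcd(15523, 1311): 15523 = 11·1311 + 1102; 1311 = 1·1102 + 209; 1102 = 5·209 + 57; 209 = 3·57 + 38; 57 = 1·38 + 19; 38 = 2·19 + 0 → 19
gcd(19, 41971): 41971 = 2209·19 + 0 → 19

19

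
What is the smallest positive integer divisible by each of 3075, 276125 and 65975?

3075 = 3 · 5² · 41; 276125 = 5³ · 47²; 65975 = 5² · 7 · 13 · 29
lcm takes max exponent of each prime: 3 · 5³ · 7 · 13 · 29 · 41 · 47² = 89629346625

89629346625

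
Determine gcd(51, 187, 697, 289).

17

gcd(51, 187): 187 = 3·51 + 34; 51 = 1·34 + 17; 34 = 2·17 + 0 → 17
gcd(17, 697): 697 = 41·17 + 0 → 17
gcd(17, 289): 289 = 17·17 + 0 → 17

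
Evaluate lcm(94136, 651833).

8765850184

gcd first: 651833 = 6·94136 + 87017; 94136 = 1·87017 + 7119; 87017 = 12·7119 + 1589; 7119 = 4·1589 + 763; 1589 = 2·763 + 63; 763 = 12·63 + 7; 63 = 9·7 + 0 → gcd = 7
lcm = 94136·651833/gcd = 61360951288/7 = 8765850184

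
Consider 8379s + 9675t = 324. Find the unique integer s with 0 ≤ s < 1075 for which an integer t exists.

806

gcd(8379, 9675) = 9 (Euclid: 9675 = 1·8379 + 1296; 8379 = 6·1296 + 603; 1296 = 2·603 + 90; 603 = 6·90 + 63; 90 = 1·63 + 27; 63 = 2·27 + 9; 27 = 3·9 + 0), and 9 | 324.
Extended Euclid: 8379·(321) + 9675·(-278) = 9. Scale by 36: s₀ = 11556.
General solution s = s₀ + 1075k; reducing mod 1075 gives s = 806 (and t = -698).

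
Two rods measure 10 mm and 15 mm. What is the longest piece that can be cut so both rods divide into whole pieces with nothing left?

5

Euclid: 15 = 1·10 + 5; 10 = 2·5 + 0. Last nonzero remainder: 5.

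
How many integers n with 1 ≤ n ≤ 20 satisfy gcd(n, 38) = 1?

Prime factors of 38: 2, 19. Count integers ≤ 20 divisible by none of them.
By inclusion–exclusion: 20 − ⌊20/2⌋ − ⌊20/19⌋ + ⌊20/38⌋ = 9.

9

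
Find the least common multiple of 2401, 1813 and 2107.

2401 = 7⁴; 1813 = 7² · 37; 2107 = 7² · 43
lcm takes max exponent of each prime: 7⁴ · 37 · 43 = 3819991

3819991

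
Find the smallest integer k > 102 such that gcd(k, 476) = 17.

153

gcd(k, 476) = 17 forces 17 | k; write k = 17s. Then gcd(17s, 17·28) = 17·gcd(s, 28), so need gcd(s, 28) = 1.
17s > 102 gives s ≥ 7. The least s ≥ 7 coprime to 28 is 9, so k = 17·9 = 153.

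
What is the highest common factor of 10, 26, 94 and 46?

gcd(10, 26): 26 = 2·10 + 6; 10 = 1·6 + 4; 6 = 1·4 + 2; 4 = 2·2 + 0 → 2
gcd(2, 94): 94 = 47·2 + 0 → 2
gcd(2, 46): 46 = 23·2 + 0 → 2

2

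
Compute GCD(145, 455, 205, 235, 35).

5

gcd(145, 455): 455 = 3·145 + 20; 145 = 7·20 + 5; 20 = 4·5 + 0 → 5
gcd(5, 205): 205 = 41·5 + 0 → 5
gcd(5, 235): 235 = 47·5 + 0 → 5
gcd(5, 35): 35 = 7·5 + 0 → 5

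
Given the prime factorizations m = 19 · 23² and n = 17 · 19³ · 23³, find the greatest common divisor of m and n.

min exponent per shared prime: 19 · 23² = 10051

10051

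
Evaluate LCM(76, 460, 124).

270940

76 = 2² · 19; 460 = 2² · 5 · 23; 124 = 2² · 31
lcm takes max exponent of each prime: 2² · 5 · 19 · 23 · 31 = 270940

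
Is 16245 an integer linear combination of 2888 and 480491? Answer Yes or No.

Yes

By Bézout, 2888m + 480491n = 16245 has integer solutions iff gcd(2888, 480491) | 16245.
Euclid: 480491 = 166·2888 + 1083; 2888 = 2·1083 + 722; 1083 = 1·722 + 361; 722 = 2·361 + 0. gcd = 361; 16245 mod 361 = 0. Yes.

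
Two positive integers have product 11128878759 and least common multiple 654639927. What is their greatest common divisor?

17

From gcd × lcm = uv: gcd = 11128878759 / 654639927 = 17.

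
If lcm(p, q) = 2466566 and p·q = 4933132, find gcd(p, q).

gcd·lcm = product, so gcd = 4933132/2466566 = 2.

2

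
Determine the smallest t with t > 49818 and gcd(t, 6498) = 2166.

6498 = 2166·3. Any t with gcd(t, 6498) = 2166 is a multiple of 2166, say 2166s, with s coprime to 3.
Need s > 49818/2166, so s ≥ 24. First s ≥ 24 with gcd(s, 3) = 1 is s = 25. Thus t = 2166·25 = 54150.

54150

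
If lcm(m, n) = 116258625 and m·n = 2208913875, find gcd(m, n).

19

From gcd × lcm = mn: gcd = 2208913875 / 116258625 = 19.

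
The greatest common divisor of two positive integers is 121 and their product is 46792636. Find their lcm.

386716

gcd·lcm = product, so lcm = 46792636/121 = 386716.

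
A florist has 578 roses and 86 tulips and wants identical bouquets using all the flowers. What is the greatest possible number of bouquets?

Euclid: 578 = 6·86 + 62; 86 = 1·62 + 24; 62 = 2·24 + 14; 24 = 1·14 + 10; 14 = 1·10 + 4; 10 = 2·4 + 2; 4 = 2·2 + 0. Last nonzero remainder: 2.

2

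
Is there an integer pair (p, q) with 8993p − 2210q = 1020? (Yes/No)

gcd(8993, 2210): 8993 = 4·2210 + 153; 2210 = 14·153 + 68; 153 = 2·68 + 17; 68 = 4·17 + 0 → 17
17 divides 1020, so a solution exists.

Yes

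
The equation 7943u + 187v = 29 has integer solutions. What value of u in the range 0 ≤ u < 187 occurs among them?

Euclid: 7943 = 42·187 + 89; 187 = 2·89 + 9; 89 = 9·9 + 8; 9 = 1·8 + 1; 8 = 8·1 + 0 → gcd = 1; 29 = 1·29.
Back-substitution yields 7943·(-21) + 187·(892) = 1, so one solution is u = -21·29 = -609, v = 892·29 = 25868.
Solutions in u differ by 187/1 = 187; the one in [0, 187) is -609 mod 187 = 139.

139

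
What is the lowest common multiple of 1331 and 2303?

3065293

1331 = 11³; 2303 = 7² · 47
max exponents: 7² · 11³ · 47 = 3065293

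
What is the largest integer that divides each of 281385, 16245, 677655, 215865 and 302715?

45

gcd(281385, 16245): 281385 = 17·16245 + 5220; 16245 = 3·5220 + 585; 5220 = 8·585 + 540; 585 = 1·540 + 45; 540 = 12·45 + 0 → 45
gcd(45, 677655): 677655 = 15059·45 + 0 → 45
gcd(45, 215865): 215865 = 4797·45 + 0 → 45
gcd(45, 302715): 302715 = 6727·45 + 0 → 45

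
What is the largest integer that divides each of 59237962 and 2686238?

34

Euclid: 59237962 = 22·2686238 + 140726; 2686238 = 19·140726 + 12444; 140726 = 11·12444 + 3842; 12444 = 3·3842 + 918; 3842 = 4·918 + 170; 918 = 5·170 + 68; 170 = 2·68 + 34; 68 = 2·34 + 0. Last nonzero remainder: 34.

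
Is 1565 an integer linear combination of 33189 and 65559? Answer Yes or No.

gcd(33189, 65559): 65559 = 1·33189 + 32370; 33189 = 1·32370 + 819; 32370 = 39·819 + 429; 819 = 1·429 + 390; 429 = 1·390 + 39; 390 = 10·39 + 0 → 39
39 does not divide 1565, so a solution does not exist.

No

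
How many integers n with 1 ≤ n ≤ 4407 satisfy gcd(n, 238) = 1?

1778

238 = 2·7·17. Inclusion–exclusion on these primes:
4407 − ⌊4407/2⌋ − ⌊4407/7⌋ − ⌊4407/17⌋ + ⌊4407/14⌋ + ⌊4407/34⌋ + ⌊4407/119⌋ − ⌊4407/238⌋ = 1778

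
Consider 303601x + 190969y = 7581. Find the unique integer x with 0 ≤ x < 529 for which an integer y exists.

290

gcd(303601, 190969) = 361 (Euclid: 303601 = 1·190969 + 112632; 190969 = 1·112632 + 78337; 112632 = 1·78337 + 34295; 78337 = 2·34295 + 9747; 34295 = 3·9747 + 5054; 9747 = 1·5054 + 4693; 5054 = 1·4693 + 361; 4693 = 13·361 + 0), and 361 | 7581.
Extended Euclid: 303601·(39) + 190969·(-62) = 361. Scale by 21: x₀ = 819.
General solution x = x₀ + 529t; reducing mod 529 gives x = 290 (and y = -461).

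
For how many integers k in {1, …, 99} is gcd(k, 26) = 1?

26 = 2·13. Inclusion–exclusion on these primes:
99 − ⌊99/2⌋ − ⌊99/13⌋ + ⌊99/26⌋ = 46

46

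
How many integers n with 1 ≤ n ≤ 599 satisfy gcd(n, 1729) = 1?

449

Prime factors of 1729: 7, 13, 19. Count integers ≤ 599 divisible by none of them.
By inclusion–exclusion: 599 − ⌊599/7⌋ − ⌊599/13⌋ − ⌊599/19⌋ + ⌊599/91⌋ + ⌊599/133⌋ + ⌊599/247⌋ − ⌊599/1729⌋ = 449.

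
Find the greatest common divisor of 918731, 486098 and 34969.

289

gcd(918731, 486098): 918731 = 1·486098 + 432633; 486098 = 1·432633 + 53465; 432633 = 8·53465 + 4913; 53465 = 10·4913 + 4335; 4913 = 1·4335 + 578; 4335 = 7·578 + 289; 578 = 2·289 + 0 → 289
gcd(289, 34969): 34969 = 121·289 + 0 → 289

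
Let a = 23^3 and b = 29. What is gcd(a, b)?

1

min exponent per shared prime: (none) = 1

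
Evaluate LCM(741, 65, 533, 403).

741 = 3 · 13 · 19; 65 = 5 · 13; 533 = 13 · 41; 403 = 13 · 31
lcm takes max exponent of each prime: 3 · 5 · 13 · 19 · 31 · 41 = 4709055

4709055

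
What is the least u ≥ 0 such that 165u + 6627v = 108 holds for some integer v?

Euclid: 6627 = 40·165 + 27; 165 = 6·27 + 3; 27 = 9·3 + 0 → gcd = 3; 108 = 3·36.
Back-substitution yields 165·(241) + 6627·(-6) = 3, so one solution is u = 241·36 = 8676, v = -6·36 = -216.
Solutions in u differ by 6627/3 = 2209; the one in [0, 2209) is 8676 mod 2209 = 2049.

2049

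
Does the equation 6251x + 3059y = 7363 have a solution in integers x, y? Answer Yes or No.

No

By Bézout, 6251x + 3059y = 7363 has integer solutions iff gcd(6251, 3059) | 7363.
Euclid: 6251 = 2·3059 + 133; 3059 = 23·133 + 0. gcd = 133; 7363 mod 133 = 48. No.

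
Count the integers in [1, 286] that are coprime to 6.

Prime factors of 6: 2, 3. Count integers ≤ 286 divisible by none of them.
By inclusion–exclusion: 286 − ⌊286/2⌋ − ⌊286/3⌋ + ⌊286/6⌋ = 95.

95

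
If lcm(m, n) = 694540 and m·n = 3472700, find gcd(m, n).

5

From gcd × lcm = mn: gcd = 3472700 / 694540 = 5.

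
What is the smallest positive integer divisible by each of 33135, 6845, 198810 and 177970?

3538221570

33135 = 3 · 5 · 47²; 6845 = 5 · 37²; 198810 = 2 · 3² · 5 · 47²; 177970 = 2 · 5 · 13 · 37²
lcm takes max exponent of each prime: 2 · 3² · 5 · 13 · 37² · 47² = 3538221570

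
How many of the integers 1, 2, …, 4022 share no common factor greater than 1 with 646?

646 = 2·17·19. Inclusion–exclusion on these primes:
4022 − ⌊4022/2⌋ − ⌊4022/17⌋ − ⌊4022/19⌋ + ⌊4022/34⌋ + ⌊4022/38⌋ + ⌊4022/323⌋ − ⌊4022/646⌋ = 1793

1793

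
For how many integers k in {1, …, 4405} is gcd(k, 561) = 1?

2513

Prime factors of 561: 3, 11, 17. Count integers ≤ 4405 divisible by none of them.
By inclusion–exclusion: 4405 − ⌊4405/3⌋ − ⌊4405/11⌋ − ⌊4405/17⌋ + ⌊4405/33⌋ + ⌊4405/51⌋ + ⌊4405/187⌋ − ⌊4405/561⌋ = 2513.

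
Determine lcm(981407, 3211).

165857783

981407 = 7 · 19 · 47 · 157; 3211 = 13² · 19
max exponents: 7 · 13² · 19 · 47 · 157 = 165857783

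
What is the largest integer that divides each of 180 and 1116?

36

180 = 2² · 3² · 5
1116 = 2² · 3² · 31
Common: 2² · 3² = 36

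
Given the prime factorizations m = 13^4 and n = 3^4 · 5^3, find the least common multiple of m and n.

max exponent per prime: 3^4 · 5^3 · 13^4 = 289180125

289180125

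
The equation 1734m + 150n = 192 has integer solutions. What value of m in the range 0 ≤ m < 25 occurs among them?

13

Reduce mod 150: 1734m ≡ 192 (mod 150). With g = gcd(1734, 150) = 6 dividing 192, divide through: 289m ≡ 32 (mod 25).
Since gcd(289, 25) = 1, m ≡ 32·(289)⁻¹ ≡ 13 (mod 25). Smallest non-negative: 13.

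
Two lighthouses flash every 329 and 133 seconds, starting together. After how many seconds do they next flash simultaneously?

6251

329 = 7 · 47; 133 = 7 · 19
max exponents: 7 · 19 · 47 = 6251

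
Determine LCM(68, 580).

9860

gcd first: 580 = 8·68 + 36; 68 = 1·36 + 32; 36 = 1·32 + 4; 32 = 8·4 + 0 → gcd = 4
lcm = 68·580/gcd = 39440/4 = 9860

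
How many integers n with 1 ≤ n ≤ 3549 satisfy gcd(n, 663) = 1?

2056

Prime factors of 663: 3, 13, 17. Count integers ≤ 3549 divisible by none of them.
By inclusion–exclusion: 3549 − ⌊3549/3⌋ − ⌊3549/13⌋ − ⌊3549/17⌋ + ⌊3549/39⌋ + ⌊3549/51⌋ + ⌊3549/221⌋ − ⌊3549/663⌋ = 2056.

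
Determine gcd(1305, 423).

1305 = 3² · 5 · 29
423 = 3² · 47
Common: 3² = 9

9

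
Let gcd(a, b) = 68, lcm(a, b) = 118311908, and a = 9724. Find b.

a·b = gcd·lcm = 68·118311908 = 8045209744, so b = 8045209744/9724 = 827356.

827356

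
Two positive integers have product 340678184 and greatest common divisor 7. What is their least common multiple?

For any two positive integers, gcd × lcm equals their product. Hence lcm = 340678184 / 7 = 48668312.

48668312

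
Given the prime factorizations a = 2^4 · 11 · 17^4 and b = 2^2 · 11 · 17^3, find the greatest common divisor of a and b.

216172

min exponent per shared prime: 2^2 · 11 · 17^3 = 216172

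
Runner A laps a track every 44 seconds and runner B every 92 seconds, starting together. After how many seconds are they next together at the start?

44 = 2² · 11; 92 = 2² · 23
max exponents: 2² · 11 · 23 = 1012

1012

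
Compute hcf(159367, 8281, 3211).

169

gcd(159367, 8281): 159367 = 19·8281 + 2028; 8281 = 4·2028 + 169; 2028 = 12·169 + 0 → 169
gcd(169, 3211): 3211 = 19·169 + 0 → 169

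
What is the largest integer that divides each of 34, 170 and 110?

2

gcd(34, 170): 170 = 5·34 + 0 → 34
gcd(34, 110): 110 = 3·34 + 8; 34 = 4·8 + 2; 8 = 4·2 + 0 → 2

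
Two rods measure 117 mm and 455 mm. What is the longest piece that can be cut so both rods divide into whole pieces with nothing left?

13

117 = 3² · 13
455 = 5 · 7 · 13
Common: 13 = 13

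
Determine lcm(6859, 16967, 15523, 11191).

6859 = 19³; 16967 = 19² · 47; 15523 = 19² · 43; 11191 = 19² · 31
lcm takes max exponent of each prime: 19³ · 31 · 43 · 47 = 429723209

429723209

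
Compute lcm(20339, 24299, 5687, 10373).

466046971423

20339 = 11 · 43²; 24299 = 11 · 47²; 5687 = 11² · 47; 10373 = 11 · 23 · 41
lcm takes max exponent of each prime: 11² · 23 · 41 · 43² · 47² = 466046971423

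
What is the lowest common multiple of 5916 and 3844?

5685276

gcd first: 5916 = 1·3844 + 2072; 3844 = 1·2072 + 1772; 2072 = 1·1772 + 300; 1772 = 5·300 + 272; 300 = 1·272 + 28; 272 = 9·28 + 20; 28 = 1·20 + 8; 20 = 2·8 + 4; 8 = 2·4 + 0 → gcd = 4
lcm = 5916·3844/gcd = 22741104/4 = 5685276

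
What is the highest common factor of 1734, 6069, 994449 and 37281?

gcd(1734, 6069): 6069 = 3·1734 + 867; 1734 = 2·867 + 0 → 867
gcd(867, 994449): 994449 = 1147·867 + 0 → 867
gcd(867, 37281): 37281 = 43·867 + 0 → 867

867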